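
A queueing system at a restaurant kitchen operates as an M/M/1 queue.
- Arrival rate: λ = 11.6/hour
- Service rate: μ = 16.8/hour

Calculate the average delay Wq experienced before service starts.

First, compute utilization: ρ = λ/μ = 11.6/16.8 = 0.6905
For M/M/1: Wq = λ/(μ(μ-λ))
Wq = 11.6/(16.8 × (16.8-11.6))
Wq = 11.6/(16.8 × 5.20)
Wq = 0.1328 hours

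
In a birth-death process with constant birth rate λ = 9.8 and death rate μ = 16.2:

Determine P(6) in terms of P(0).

For constant rates: P(n)/P(0) = (λ/μ)^n
P(6)/P(0) = (9.8/16.2)^6 = 0.60494^6 = 0.04901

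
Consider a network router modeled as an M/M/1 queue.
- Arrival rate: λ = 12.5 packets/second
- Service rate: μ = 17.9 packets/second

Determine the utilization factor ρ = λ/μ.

Server utilization: ρ = λ/μ
ρ = 12.5/17.9 = 0.6983
The server is busy 69.83% of the time.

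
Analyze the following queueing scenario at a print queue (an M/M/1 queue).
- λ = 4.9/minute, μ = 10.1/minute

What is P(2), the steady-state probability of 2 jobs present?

ρ = λ/μ = 4.9/10.1 = 0.4851
P(n) = (1-ρ)ρⁿ
P(2) = (1-0.4851) × 0.4851^2
P(2) = 0.5149 × 0.2353
P(2) = 0.1212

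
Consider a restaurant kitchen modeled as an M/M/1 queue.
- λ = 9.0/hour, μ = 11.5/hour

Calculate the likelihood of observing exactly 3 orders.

ρ = λ/μ = 9.0/11.5 = 0.7826
P(n) = (1-ρ)ρⁿ
P(3) = (1-0.7826) × 0.7826^3
P(3) = 0.2174 × 0.4793
P(3) = 0.1042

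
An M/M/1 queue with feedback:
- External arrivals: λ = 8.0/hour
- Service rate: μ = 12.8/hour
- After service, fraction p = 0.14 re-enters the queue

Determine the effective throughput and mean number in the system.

Effective arrival rate: λ_eff = λ/(1-p) = 8.0/(1-0.14) = 8.0/0.86 = 9.302326
ρ = λ_eff/μ = 9.302326/12.8 = 0.726744
L = ρ/(1-ρ) = 0.726744/(1-0.726744) = 2.6596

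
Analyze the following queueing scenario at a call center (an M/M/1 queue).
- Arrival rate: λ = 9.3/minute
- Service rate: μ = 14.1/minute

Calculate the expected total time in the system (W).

First, compute utilization: ρ = λ/μ = 9.3/14.1 = 0.6596
For M/M/1: W = 1/(μ-λ)
W = 1/(14.1-9.3) = 1/4.80
W = 0.2083 minutes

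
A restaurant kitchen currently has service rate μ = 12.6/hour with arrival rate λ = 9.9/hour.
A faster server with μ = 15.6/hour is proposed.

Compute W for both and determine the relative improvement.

System 1: ρ₁ = 9.9/12.6 = 0.7857, W₁ = 1/(12.6-9.9) = 0.37037
System 2: ρ₂ = 9.9/15.6 = 0.6346, W₂ = 1/(15.6-9.9) = 0.17544
Improvement: (W₁-W₂)/W₁ = (0.37037-0.17544)/0.37037 = 52.63%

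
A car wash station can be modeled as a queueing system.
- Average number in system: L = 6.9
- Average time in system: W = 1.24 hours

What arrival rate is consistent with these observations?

Little's Law: L = λW, so λ = L/W
λ = 6.9/1.24 = 5.5645 cars/hour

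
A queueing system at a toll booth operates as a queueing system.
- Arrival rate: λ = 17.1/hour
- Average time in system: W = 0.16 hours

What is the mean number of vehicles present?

Little's Law: L = λW
L = 17.1 × 0.16 = 2.7360 vehicles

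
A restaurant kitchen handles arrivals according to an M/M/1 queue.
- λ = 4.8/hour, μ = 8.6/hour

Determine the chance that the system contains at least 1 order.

ρ = λ/μ = 4.8/8.6 = 0.5581
P(N ≥ n) = ρⁿ
P(N ≥ 1) = 0.5581^1
P(N ≥ 1) = 0.5581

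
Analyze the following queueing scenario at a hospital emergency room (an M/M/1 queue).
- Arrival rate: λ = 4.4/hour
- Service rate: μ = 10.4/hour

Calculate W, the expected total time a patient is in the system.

First, compute utilization: ρ = λ/μ = 4.4/10.4 = 0.4231
For M/M/1: W = 1/(μ-λ)
W = 1/(10.4-4.4) = 1/6.00
W = 0.1667 hours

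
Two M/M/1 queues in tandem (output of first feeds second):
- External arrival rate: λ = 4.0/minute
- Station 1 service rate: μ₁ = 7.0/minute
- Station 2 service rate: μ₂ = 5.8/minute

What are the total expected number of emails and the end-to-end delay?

By Jackson's theorem, each station behaves as independent M/M/1.
Station 1: ρ₁ = 4.0/7.0 = 0.5714, L₁ = ρ₁/(1-ρ₁) = λ/(μ₁-λ) = 4.0/3.00 = 1.33333
Station 2: ρ₂ = 4.0/5.8 = 0.6897, L₂ = ρ₂/(1-ρ₂) = λ/(μ₂-λ) = 4.0/1.80 = 2.22222
Total: L = L₁ + L₂ = 1.33333 + 2.22222 = 3.5556
W = L/λ = 3.5556/4.0 = 0.8889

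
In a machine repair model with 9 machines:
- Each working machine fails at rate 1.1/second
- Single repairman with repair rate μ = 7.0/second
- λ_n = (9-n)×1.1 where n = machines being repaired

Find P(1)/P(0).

P(1)/P(0) = ∏_{i=0}^{1-1} λ_i/μ_{i+1}
= (9-0)×1.1/7.0
= 1.4143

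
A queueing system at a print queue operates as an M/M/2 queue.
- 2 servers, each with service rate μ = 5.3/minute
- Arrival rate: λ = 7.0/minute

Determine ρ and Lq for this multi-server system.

Traffic intensity: ρ = λ/(cμ) = 7.0/(2×5.3) = 0.6604
Since ρ = 0.6604 < 1, system is stable.
Offered load a = λ/μ = cρ = 7.0/5.3 = 1.3208
P₀ = [ Σₙ₌₀^1 aⁿ/n! + a^2/(2!(1-ρ)) ]⁻¹
Σ = a^0/0! + a^1/1! = 1.0000 + 1.3208 = 2.3208
a^2/(2!(1-ρ)) = 1.74439/(2 × 0.339623) = 2.5681
P₀ = 1/(2.3208 + 2.5681) = 0.2045
Lq = P₀·a^2·ρ / (2!(1-ρ)²) = 0.204545 × 1.74439 × 0.660377 / (2 × 0.115344) = 1.0214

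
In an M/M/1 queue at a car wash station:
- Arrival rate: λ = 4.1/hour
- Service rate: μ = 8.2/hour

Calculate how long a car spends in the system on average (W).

First, compute utilization: ρ = λ/μ = 4.1/8.2 = 0.5000
For M/M/1: W = 1/(μ-λ)
W = 1/(8.2-4.1) = 1/4.10
W = 0.2439 hours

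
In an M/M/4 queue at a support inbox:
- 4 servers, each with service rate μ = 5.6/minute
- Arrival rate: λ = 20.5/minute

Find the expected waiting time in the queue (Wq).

Traffic intensity: ρ = λ/(cμ) = 20.5/(4×5.6) = 0.9152
Since ρ = 0.9152 < 1, system is stable.
Offered load a = λ/μ = cρ = 20.5/5.6 = 3.6607
P₀ = [ Σₙ₌₀^3 aⁿ/n! + a^4/(4!(1-ρ)) ]⁻¹
Σ = a^0/0! + a^1/1! + a^2/2! + a^3/3! = 1.0000 + 3.6607 + 6.7004 + 8.1761 = 19.5372
a^4/(4!(1-ρ)) = 179.5822/(24 × 0.0848214) = 88.2158
P₀ = 1/(19.5372 + 88.2158) = 0.009280
Lq = P₀·a^4·ρ / (4!(1-ρ)²) = 0.0092805 × 179.5822 × 0.91518 / (24 × 0.0071947) = 8.8332
Wq = Lq/λ = 8.8332/20.5 = 0.4309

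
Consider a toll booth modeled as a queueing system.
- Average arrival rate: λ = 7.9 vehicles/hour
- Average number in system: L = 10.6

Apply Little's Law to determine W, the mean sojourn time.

Little's Law: L = λW, so W = L/λ
W = 10.6/7.9 = 1.3418 hours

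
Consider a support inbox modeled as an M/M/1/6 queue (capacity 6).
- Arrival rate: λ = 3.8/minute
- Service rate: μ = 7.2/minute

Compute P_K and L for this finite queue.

ρ = λ/μ = 3.8/7.2 = 0.52778
P₀ = (1-ρ)/(1-ρ^(K+1)) = (1-0.52778)/(1-0.52778^7) = 0.47222/0.98859 = 0.4777
P_K = P₀×ρ^K = 0.4777 × 0.52778^6 = 0.4777 × 0.02161 = 0.01032
Blocking probability P_6 = 0.01032 (1.03%)
L = ρ[1 - (K+1)ρ^K + Kρ^(K+1)] / [(1-ρ)(1-ρ^(K+1))]
L = 0.52778 × (1 - 7×0.02161 + 6×0.01141) / ((1 - 0.52778) × (1 - 0.01141)) = 1.0369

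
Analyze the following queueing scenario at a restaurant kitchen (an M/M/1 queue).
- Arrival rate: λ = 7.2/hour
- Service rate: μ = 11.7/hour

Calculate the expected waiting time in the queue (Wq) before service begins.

First, compute utilization: ρ = λ/μ = 7.2/11.7 = 0.6154
For M/M/1: Wq = λ/(μ(μ-λ))
Wq = 7.2/(11.7 × (11.7-7.2))
Wq = 7.2/(11.7 × 4.50)
Wq = 0.1368 hours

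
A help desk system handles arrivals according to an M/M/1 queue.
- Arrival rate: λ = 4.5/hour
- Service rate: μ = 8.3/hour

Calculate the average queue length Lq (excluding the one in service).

ρ = λ/μ = 4.5/8.3 = 0.5422
For M/M/1: Lq = λ²/(μ(μ-λ))
Lq = 20.25/(8.3 × 3.80)
Lq = 0.6420 tickets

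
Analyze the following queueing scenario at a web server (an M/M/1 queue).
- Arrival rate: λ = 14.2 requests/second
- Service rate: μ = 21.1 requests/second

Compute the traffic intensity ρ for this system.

Server utilization: ρ = λ/μ
ρ = 14.2/21.1 = 0.6730
The server is busy 67.30% of the time.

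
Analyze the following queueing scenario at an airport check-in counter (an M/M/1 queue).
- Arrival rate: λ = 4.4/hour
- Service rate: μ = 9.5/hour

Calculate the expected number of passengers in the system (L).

ρ = λ/μ = 4.4/9.5 = 0.4632
For M/M/1: L = λ/(μ-λ)
L = 4.4/(9.5-4.4) = 4.4/5.10
L = 0.8627 passengers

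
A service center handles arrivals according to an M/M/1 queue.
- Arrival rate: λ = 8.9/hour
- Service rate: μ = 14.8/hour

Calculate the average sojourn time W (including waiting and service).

First, compute utilization: ρ = λ/μ = 8.9/14.8 = 0.6014
For M/M/1: W = 1/(μ-λ)
W = 1/(14.8-8.9) = 1/5.90
W = 0.1695 hours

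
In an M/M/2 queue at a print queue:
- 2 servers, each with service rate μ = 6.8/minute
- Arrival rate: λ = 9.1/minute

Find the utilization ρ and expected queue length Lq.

Traffic intensity: ρ = λ/(cμ) = 9.1/(2×6.8) = 0.6691
Since ρ = 0.6691 < 1, system is stable.
Offered load a = λ/μ = cρ = 9.1/6.8 = 1.3382
P₀ = [ Σₙ₌₀^1 aⁿ/n! + a^2/(2!(1-ρ)) ]⁻¹
Σ = a^0/0! + a^1/1! = 1.0000 + 1.3382 = 2.3382
a^2/(2!(1-ρ)) = 1.79087/(2 × 0.330882) = 2.7062
P₀ = 1/(2.3382 + 2.7062) = 0.1982
Lq = P₀·a^2·ρ / (2!(1-ρ)²) = 0.19824 × 1.7909 × 0.66912 / (2 × 0.10948) = 1.0849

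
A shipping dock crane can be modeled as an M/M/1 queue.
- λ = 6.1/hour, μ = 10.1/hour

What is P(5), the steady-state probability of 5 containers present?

ρ = λ/μ = 6.1/10.1 = 0.6040
P(n) = (1-ρ)ρⁿ
P(5) = (1-0.6040) × 0.6040^5
P(5) = 0.3960 × 0.08039
P(5) = 0.03183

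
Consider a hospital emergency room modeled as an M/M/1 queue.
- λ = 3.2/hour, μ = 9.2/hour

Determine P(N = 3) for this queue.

ρ = λ/μ = 3.2/9.2 = 0.3478
P(n) = (1-ρ)ρⁿ
P(3) = (1-0.3478) × 0.3478^3
P(3) = 0.6522 × 0.04207
P(3) = 0.02744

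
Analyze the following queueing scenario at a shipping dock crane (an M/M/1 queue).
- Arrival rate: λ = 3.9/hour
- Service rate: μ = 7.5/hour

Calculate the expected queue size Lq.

ρ = λ/μ = 3.9/7.5 = 0.5200
For M/M/1: Lq = λ²/(μ(μ-λ))
Lq = 15.21/(7.5 × 3.60)
Lq = 0.5633 containers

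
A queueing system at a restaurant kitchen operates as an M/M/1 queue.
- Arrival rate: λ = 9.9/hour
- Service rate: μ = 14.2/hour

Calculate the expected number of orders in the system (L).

ρ = λ/μ = 9.9/14.2 = 0.6972
For M/M/1: L = λ/(μ-λ)
L = 9.9/(14.2-9.9) = 9.9/4.30
L = 2.3023 orders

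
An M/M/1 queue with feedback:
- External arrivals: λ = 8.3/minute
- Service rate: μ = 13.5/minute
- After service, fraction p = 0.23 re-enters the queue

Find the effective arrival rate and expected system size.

Effective arrival rate: λ_eff = λ/(1-p) = 8.3/(1-0.23) = 8.3/0.77 = 10.7792
ρ = λ_eff/μ = 10.7792/13.5 = 0.79846
L = ρ/(1-ρ) = 0.79846/(1-0.79846) = 3.9618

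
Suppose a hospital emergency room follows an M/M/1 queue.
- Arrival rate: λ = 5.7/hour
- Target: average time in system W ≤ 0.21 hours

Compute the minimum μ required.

For M/M/1: W = 1/(μ-λ)
Need W ≤ 0.21, so 1/(μ-λ) ≤ 0.21
μ - λ ≥ 1/0.21 = 4.7619
μ ≥ 5.7 + 4.7619 = 10.4619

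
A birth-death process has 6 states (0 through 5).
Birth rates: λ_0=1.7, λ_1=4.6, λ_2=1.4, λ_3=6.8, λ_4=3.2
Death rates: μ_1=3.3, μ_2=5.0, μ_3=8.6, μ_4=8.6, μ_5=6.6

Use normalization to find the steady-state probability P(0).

Ratios P(n)/P(0) = (λ₀···λₙ₋₁)/(μ₁···μₙ):
P(1)/P(0) = (1.7)/(3.3) = 0.5152
P(2)/P(0) = (1.7×4.6)/(3.3×5.0) = 0.4739
P(3)/P(0) = (1.7×4.6×1.4)/(3.3×5.0×8.6) = 0.07715
P(4)/P(0) = (1.7×4.6×1.4×6.8)/(3.3×5.0×8.6×8.6) = 0.06100
P(5)/P(0) = (1.7×4.6×1.4×6.8×3.2)/(3.3×5.0×8.6×8.6×6.6) = 0.02958

Normalization: ∑ P(n) = 1
P(0) × (1.0000 + 0.5152 + 0.4739 + 0.07715 + 0.06100 + 0.02958) = 1
P(0) × 2.1568 = 1
P(0) = 1/2.1568 = 0.4636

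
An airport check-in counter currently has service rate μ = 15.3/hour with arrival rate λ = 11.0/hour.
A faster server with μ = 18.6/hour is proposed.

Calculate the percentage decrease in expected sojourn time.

System 1: ρ₁ = 11.0/15.3 = 0.7190, W₁ = 1/(15.3-11.0) = 0.2326
System 2: ρ₂ = 11.0/18.6 = 0.5914, W₂ = 1/(18.6-11.0) = 0.1316
Improvement: (W₁-W₂)/W₁ = (0.2326-0.1316)/0.2326 = 43.42%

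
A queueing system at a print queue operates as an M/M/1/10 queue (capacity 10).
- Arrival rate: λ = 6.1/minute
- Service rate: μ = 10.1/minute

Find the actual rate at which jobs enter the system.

ρ = λ/μ = 6.1/10.1 = 0.60396
P₀ = (1-ρ)/(1-ρ^(K+1)) = (1-0.60396)/(1-0.60396^11) = 0.3960/0.9961 = 0.3976
P_K = P₀×ρ^K = 0.3976 × 0.60396^10 = 0.3976 × 0.006458 = 0.002568
λ_eff = λ(1-P_K) = 6.1 × (1 - 0.002568) = 6.1 × 0.99743 = 6.0843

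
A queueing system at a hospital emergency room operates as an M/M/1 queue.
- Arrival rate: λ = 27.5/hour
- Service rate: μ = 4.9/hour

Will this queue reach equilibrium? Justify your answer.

Stability requires ρ = λ/(cμ) < 1
ρ = 27.5/(1 × 4.9) = 27.5/4.90 = 5.6122
Since 5.6122 ≥ 1, the system is UNSTABLE.
Queue grows without bound. Need μ > λ = 27.5.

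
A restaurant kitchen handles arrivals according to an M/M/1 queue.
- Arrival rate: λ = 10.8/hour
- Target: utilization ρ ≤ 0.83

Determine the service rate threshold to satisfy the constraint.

ρ = λ/μ, so μ = λ/ρ
μ ≥ 10.8/0.83 = 13.0120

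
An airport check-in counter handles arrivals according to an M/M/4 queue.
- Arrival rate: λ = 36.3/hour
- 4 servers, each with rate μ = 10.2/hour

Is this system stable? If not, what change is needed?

Stability requires ρ = λ/(cμ) < 1
ρ = 36.3/(4 × 10.2) = 36.3/40.80 = 0.8897
Since 0.8897 < 1, the system is STABLE.
The servers are busy 88.97% of the time.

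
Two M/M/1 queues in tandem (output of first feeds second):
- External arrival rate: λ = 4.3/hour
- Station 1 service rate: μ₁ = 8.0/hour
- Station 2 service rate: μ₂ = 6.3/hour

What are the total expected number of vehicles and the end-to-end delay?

By Jackson's theorem, each station behaves as independent M/M/1.
Station 1: ρ₁ = 4.3/8.0 = 0.5375, L₁ = ρ₁/(1-ρ₁) = λ/(μ₁-λ) = 4.3/3.70 = 1.1622
Station 2: ρ₂ = 4.3/6.3 = 0.6825, L₂ = ρ₂/(1-ρ₂) = λ/(μ₂-λ) = 4.3/2.00 = 2.1500
Total: L = L₁ + L₂ = 1.1622 + 2.1500 = 3.3122
W = L/λ = 3.3122/4.3 = 0.7703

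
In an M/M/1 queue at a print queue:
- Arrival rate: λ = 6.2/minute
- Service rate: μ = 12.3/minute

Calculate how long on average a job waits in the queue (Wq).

First, compute utilization: ρ = λ/μ = 6.2/12.3 = 0.5041
For M/M/1: Wq = λ/(μ(μ-λ))
Wq = 6.2/(12.3 × (12.3-6.2))
Wq = 6.2/(12.3 × 6.10)
Wq = 0.08263 minutes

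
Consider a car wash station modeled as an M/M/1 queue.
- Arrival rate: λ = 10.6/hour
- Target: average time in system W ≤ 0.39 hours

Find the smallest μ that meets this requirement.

For M/M/1: W = 1/(μ-λ)
Need W ≤ 0.39, so 1/(μ-λ) ≤ 0.39
μ - λ ≥ 1/0.39 = 2.5641
μ ≥ 10.6 + 2.5641 = 13.1641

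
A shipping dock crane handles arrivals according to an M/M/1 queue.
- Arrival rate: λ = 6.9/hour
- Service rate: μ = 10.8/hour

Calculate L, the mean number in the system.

ρ = λ/μ = 6.9/10.8 = 0.6389
For M/M/1: L = λ/(μ-λ)
L = 6.9/(10.8-6.9) = 6.9/3.90
L = 1.7692 containers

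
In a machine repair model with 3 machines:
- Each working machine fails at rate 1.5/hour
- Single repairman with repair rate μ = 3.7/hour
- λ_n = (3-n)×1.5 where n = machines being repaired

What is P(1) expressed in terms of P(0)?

P(1)/P(0) = ∏_{i=0}^{1-1} λ_i/μ_{i+1}
= (3-0)×1.5/3.7
= 1.2162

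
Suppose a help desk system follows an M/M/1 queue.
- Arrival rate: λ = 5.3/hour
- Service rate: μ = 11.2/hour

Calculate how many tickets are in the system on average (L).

ρ = λ/μ = 5.3/11.2 = 0.4732
For M/M/1: L = λ/(μ-λ)
L = 5.3/(11.2-5.3) = 5.3/5.90
L = 0.8983 tickets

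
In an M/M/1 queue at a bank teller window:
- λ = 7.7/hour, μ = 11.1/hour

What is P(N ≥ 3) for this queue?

ρ = λ/μ = 7.7/11.1 = 0.6937
P(N ≥ n) = ρⁿ
P(N ≥ 3) = 0.6937^3
P(N ≥ 3) = 0.3338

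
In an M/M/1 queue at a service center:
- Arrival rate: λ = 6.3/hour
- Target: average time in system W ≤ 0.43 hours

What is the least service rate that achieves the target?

For M/M/1: W = 1/(μ-λ)
Need W ≤ 0.43, so 1/(μ-λ) ≤ 0.43
μ - λ ≥ 1/0.43 = 2.3256
μ ≥ 6.3 + 2.3256 = 8.6256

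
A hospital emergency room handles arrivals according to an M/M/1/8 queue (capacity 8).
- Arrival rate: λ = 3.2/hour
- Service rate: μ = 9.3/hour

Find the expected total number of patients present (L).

ρ = λ/μ = 3.2/9.3 = 0.34409
P₀ = (1-ρ)/(1-ρ^(K+1)) = (1-0.34409)/(1-0.34409^9) = 0.6559/0.9999 = 0.6560
P_K = P₀×ρ^K = 0.6560 × 0.34409^8 = 0.6560 × 0.0001965 = 0.0001289
L = ρ[1 - (K+1)ρ^K + Kρ^(K+1)] / [(1-ρ)(1-ρ^(K+1))]
L = 0.34409 × (1 - 9×0.0001965 + 8×0.00006762) / ((1 - 0.34409) × (1 - 0.00006762)) = 0.5240 patients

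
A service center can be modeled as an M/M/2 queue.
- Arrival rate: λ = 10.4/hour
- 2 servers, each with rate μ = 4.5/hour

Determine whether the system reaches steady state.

Stability requires ρ = λ/(cμ) < 1
ρ = 10.4/(2 × 4.5) = 10.4/9.00 = 1.1556
Since 1.1556 ≥ 1, the system is UNSTABLE.
Need c > λ/μ = 10.4/4.5 = 2.31.
Minimum servers needed: c = 3.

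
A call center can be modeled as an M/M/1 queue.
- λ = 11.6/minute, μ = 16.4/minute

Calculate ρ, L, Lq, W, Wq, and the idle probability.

Step 1: ρ = λ/μ = 11.6/16.4 = 0.7073
Step 2: L = λ/(μ-λ) = 11.6/4.80 = 2.4167
Step 3: Lq = λ²/(μ(μ-λ)) = 134.56/(16.4×4.80) = 1.7093
Step 4: W = 1/(μ-λ) = 1/4.80 = 0.208333
Step 5: Wq = λ/(μ(μ-λ)) = 11.6/(16.4×4.80) = 0.1474
Step 6: P(0) = 1-ρ = 0.2927
Verify: L = λW = 11.6×0.208333 = 2.4167 ✔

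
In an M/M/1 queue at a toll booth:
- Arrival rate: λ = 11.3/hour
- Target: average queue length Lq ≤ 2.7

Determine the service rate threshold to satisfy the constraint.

For M/M/1: Lq = λ²/(μ(μ-λ))
Need Lq ≤ 2.7, i.e. μ(μ-λ) ≥ λ²/2.7
μ² - 11.3μ - 127.69/2.7 ≥ 0  →  μ² - 11.3μ - 47.2926 ≥ 0
Quadratic formula (positive root): μ = [λ + √(λ² + 4×47.2926)]/2
Discriminant: 127.69 + 4×47.2926 = 316.8604, √316.8604 = 17.8006
μ ≥ (11.3 + 17.8006)/2 = 14.5503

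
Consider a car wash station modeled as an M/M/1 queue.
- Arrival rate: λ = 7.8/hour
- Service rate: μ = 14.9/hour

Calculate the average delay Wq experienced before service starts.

First, compute utilization: ρ = λ/μ = 7.8/14.9 = 0.5235
For M/M/1: Wq = λ/(μ(μ-λ))
Wq = 7.8/(14.9 × (14.9-7.8))
Wq = 7.8/(14.9 × 7.10)
Wq = 0.07373 hours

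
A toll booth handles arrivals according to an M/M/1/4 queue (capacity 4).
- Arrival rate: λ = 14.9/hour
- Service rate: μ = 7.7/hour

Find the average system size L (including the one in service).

ρ = λ/μ = 14.9/7.7 = 1.9351
P₀ = (1-ρ)/(1-ρ^(K+1)) = (1-1.9351)/(1-1.9351^5) = -0.9351/-26.1342 = 0.03578
P_K = P₀×ρ^K = 0.03578 × 1.9351^4 = 0.03578 × 14.0221 = 0.5017
L = ρ[1 - (K+1)ρ^K + Kρ^(K+1)] / [(1-ρ)(1-ρ^(K+1))]
L = 1.9351 × (1 - 5×14.0221 + 4×27.1342) / ((1 - 1.9351) × (1 - 27.1342)) = 3.1219 vehicles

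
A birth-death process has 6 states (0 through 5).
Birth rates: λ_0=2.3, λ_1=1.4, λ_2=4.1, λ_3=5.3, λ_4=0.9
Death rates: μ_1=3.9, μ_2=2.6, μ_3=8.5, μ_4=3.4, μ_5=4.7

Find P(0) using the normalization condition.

Ratios P(n)/P(0) = (λ₀···λₙ₋₁)/(μ₁···μₙ):
P(1)/P(0) = (2.3)/(3.9) = 0.5897
P(2)/P(0) = (2.3×1.4)/(3.9×2.6) = 0.3176
P(3)/P(0) = (2.3×1.4×4.1)/(3.9×2.6×8.5) = 0.1532
P(4)/P(0) = (2.3×1.4×4.1×5.3)/(3.9×2.6×8.5×3.4) = 0.2388
P(5)/P(0) = (2.3×1.4×4.1×5.3×0.9)/(3.9×2.6×8.5×3.4×4.7) = 0.04572

Normalization: ∑ P(n) = 1
P(0) × (1.0000 + 0.5897 + 0.3176 + 0.1532 + 0.2388 + 0.04572) = 1
P(0) × 2.3450 = 1
P(0) = 1/2.3450 = 0.4264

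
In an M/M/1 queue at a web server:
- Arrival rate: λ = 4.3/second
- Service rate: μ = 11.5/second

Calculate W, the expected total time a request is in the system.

First, compute utilization: ρ = λ/μ = 4.3/11.5 = 0.3739
For M/M/1: W = 1/(μ-λ)
W = 1/(11.5-4.3) = 1/7.20
W = 0.1389 seconds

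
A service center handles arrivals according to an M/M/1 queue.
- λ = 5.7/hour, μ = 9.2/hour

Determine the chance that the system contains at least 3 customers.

ρ = λ/μ = 5.7/9.2 = 0.61957
P(N ≥ n) = ρⁿ
P(N ≥ 3) = 0.61957^3
P(N ≥ 3) = 0.2378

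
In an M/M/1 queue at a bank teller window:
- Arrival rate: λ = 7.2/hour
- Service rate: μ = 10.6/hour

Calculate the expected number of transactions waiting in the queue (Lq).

ρ = λ/μ = 7.2/10.6 = 0.6792
For M/M/1: Lq = λ²/(μ(μ-λ))
Lq = 51.84/(10.6 × 3.40)
Lq = 1.4384 transactions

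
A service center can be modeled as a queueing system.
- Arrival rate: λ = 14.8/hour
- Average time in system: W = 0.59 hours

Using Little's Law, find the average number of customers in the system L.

Little's Law: L = λW
L = 14.8 × 0.59 = 8.7320 customers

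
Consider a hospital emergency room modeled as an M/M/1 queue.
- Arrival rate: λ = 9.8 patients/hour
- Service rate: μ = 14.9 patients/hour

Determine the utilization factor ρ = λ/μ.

Server utilization: ρ = λ/μ
ρ = 9.8/14.9 = 0.6577
The server is busy 65.77% of the time.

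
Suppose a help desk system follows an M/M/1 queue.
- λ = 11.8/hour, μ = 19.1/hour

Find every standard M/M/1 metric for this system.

Step 1: ρ = λ/μ = 11.8/19.1 = 0.6178
Step 2: L = λ/(μ-λ) = 11.8/7.30 = 1.6164
Step 3: Lq = λ²/(μ(μ-λ)) = 139.24/(19.1×7.30) = 0.9986
Step 4: W = 1/(μ-λ) = 1/7.30 = 0.136986
Step 5: Wq = λ/(μ(μ-λ)) = 11.8/(19.1×7.30) = 0.08463
Step 6: P(0) = 1-ρ = 0.3822
Verify: L = λW = 11.8×0.136986 = 1.6164 ✔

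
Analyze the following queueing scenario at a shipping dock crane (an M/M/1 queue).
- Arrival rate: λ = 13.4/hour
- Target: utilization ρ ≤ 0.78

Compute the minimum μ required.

ρ = λ/μ, so μ = λ/ρ
μ ≥ 13.4/0.78 = 17.1795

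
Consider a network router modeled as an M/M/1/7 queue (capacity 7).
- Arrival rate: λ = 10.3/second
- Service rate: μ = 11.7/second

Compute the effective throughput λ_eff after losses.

ρ = λ/μ = 10.3/11.7 = 0.88034
P₀ = (1-ρ)/(1-ρ^(K+1)) = (1-0.88034)/(1-0.88034^8) = 0.1197/0.6393 = 0.1872
P_K = P₀×ρ^K = 0.1872 × 0.88034^7 = 0.1872 × 0.4098 = 0.07671
λ_eff = λ(1-P_K) = 10.3 × (1 - 0.07671) = 10.3 × 0.92329 = 9.5099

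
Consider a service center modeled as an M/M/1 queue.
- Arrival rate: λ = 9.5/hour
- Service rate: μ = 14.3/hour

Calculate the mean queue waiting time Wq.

First, compute utilization: ρ = λ/μ = 9.5/14.3 = 0.6643
For M/M/1: Wq = λ/(μ(μ-λ))
Wq = 9.5/(14.3 × (14.3-9.5))
Wq = 9.5/(14.3 × 4.80)
Wq = 0.1384 hours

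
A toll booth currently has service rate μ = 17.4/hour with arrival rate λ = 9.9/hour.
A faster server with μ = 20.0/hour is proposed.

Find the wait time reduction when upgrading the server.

System 1: ρ₁ = 9.9/17.4 = 0.5690, W₁ = 1/(17.4-9.9) = 0.13333
System 2: ρ₂ = 9.9/20.0 = 0.4950, W₂ = 1/(20.0-9.9) = 0.099010
Improvement: (W₁-W₂)/W₁ = (0.13333-0.099010)/0.13333 = 25.74%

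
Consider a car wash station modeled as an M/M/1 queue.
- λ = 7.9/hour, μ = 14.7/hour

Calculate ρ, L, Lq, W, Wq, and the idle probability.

Step 1: ρ = λ/μ = 7.9/14.7 = 0.5374
Step 2: L = λ/(μ-λ) = 7.9/6.80 = 1.1618
Step 3: Lq = λ²/(μ(μ-λ)) = 62.41/(14.7×6.80) = 0.6243
Step 4: W = 1/(μ-λ) = 1/6.80 = 0.14706
Step 5: Wq = λ/(μ(μ-λ)) = 7.9/(14.7×6.80) = 0.07903
Step 6: P(0) = 1-ρ = 0.4626
Verify: L = λW = 7.9×0.14706 = 1.1618 ✔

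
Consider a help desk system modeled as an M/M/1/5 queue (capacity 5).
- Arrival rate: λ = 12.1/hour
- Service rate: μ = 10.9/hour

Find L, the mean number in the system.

ρ = λ/μ = 12.1/10.9 = 1.1101
P₀ = (1-ρ)/(1-ρ^(K+1)) = (1-1.1101)/(1-1.1101^6) = -0.1101/-0.8714 = 0.1263
P_K = P₀×ρ^K = 0.12634 × 1.1101^5 = 0.12634 × 1.6858 = 0.2130
L = ρ[1 - (K+1)ρ^K + Kρ^(K+1)] / [(1-ρ)(1-ρ^(K+1))]
L = 1.1101 × (1 - 6×1.685817 + 5×1.871426) / ((1 - 1.1101) × (1 - 1.871426)) = 2.8026 tickets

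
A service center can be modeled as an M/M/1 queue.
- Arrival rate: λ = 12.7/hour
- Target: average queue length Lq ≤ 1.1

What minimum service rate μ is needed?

For M/M/1: Lq = λ²/(μ(μ-λ))
Need Lq ≤ 1.1, i.e. μ(μ-λ) ≥ λ²/1.1
μ² - 12.7μ - 161.29/1.1 ≥ 0  →  μ² - 12.7μ - 146.62727 ≥ 0
Quadratic formula (positive root): μ = [λ + √(λ² + 4×146.62727)]/2
Discriminant: 161.29 + 4×146.62727 = 747.7991, √747.7991 = 27.3459
μ ≥ (12.7 + 27.3459)/2 = 20.0230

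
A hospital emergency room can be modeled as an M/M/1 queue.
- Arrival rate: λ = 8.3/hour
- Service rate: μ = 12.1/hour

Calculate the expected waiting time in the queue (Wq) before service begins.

First, compute utilization: ρ = λ/μ = 8.3/12.1 = 0.6860
For M/M/1: Wq = λ/(μ(μ-λ))
Wq = 8.3/(12.1 × (12.1-8.3))
Wq = 8.3/(12.1 × 3.80)
Wq = 0.1805 hours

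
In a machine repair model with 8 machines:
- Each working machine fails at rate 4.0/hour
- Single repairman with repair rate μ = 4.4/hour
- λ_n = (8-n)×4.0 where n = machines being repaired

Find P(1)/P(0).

P(1)/P(0) = ∏_{i=0}^{1-1} λ_i/μ_{i+1}
= (8-0)×4.0/4.4
= 7.2727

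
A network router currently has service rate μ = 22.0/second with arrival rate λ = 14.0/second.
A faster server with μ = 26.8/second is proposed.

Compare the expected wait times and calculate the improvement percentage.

System 1: ρ₁ = 14.0/22.0 = 0.6364, W₁ = 1/(22.0-14.0) = 0.1250
System 2: ρ₂ = 14.0/26.8 = 0.5224, W₂ = 1/(26.8-14.0) = 0.07812
Improvement: (W₁-W₂)/W₁ = (0.1250-0.07812)/0.1250 = 37.50%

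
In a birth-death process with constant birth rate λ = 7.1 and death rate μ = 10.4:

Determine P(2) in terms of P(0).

For constant rates: P(n)/P(0) = (λ/μ)^n
P(2)/P(0) = (7.1/10.4)^2 = 0.6827^2 = 0.4661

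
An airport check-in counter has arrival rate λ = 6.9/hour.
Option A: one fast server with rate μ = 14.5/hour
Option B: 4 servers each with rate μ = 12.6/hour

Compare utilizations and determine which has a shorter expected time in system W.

Option A: single server μ = 14.5 (M/M/1)
  ρ_A = 6.9/14.5 = 0.4759
  W_A = 1/(μ-λ) = 1/(14.5-6.9) = 1/7.60 = 0.1316

Option B: 4 servers μ = 12.6 (M/M/4)
  ρ_B = λ/(cμ) = 6.9/(4×12.6) = 0.1369
  Offered load a = λ/μ = cρ = 6.9/12.6 = 0.5476
  P₀ = [ Σₙ₌₀^3 aⁿ/n! + a^4/(4!(1-ρ)) ]⁻¹
  Σ = a^0/0! + a^1/1! + a^2/2! + a^3/3! = 1.0000 + 0.5476 + 0.1499 + 0.02737 = 1.7249
  a^4/(4!(1-ρ)) = 0.089932/(24 × 0.86310) = 0.004342
  P₀ = 1/(1.7249 + 0.004342) = 0.5783
  Lq = P₀·a^4·ρ / (4!(1-ρ)²) = 0.5783 × 0.08993 × 0.1369 / (24 × 0.7449) = 0.0003982
  Wq_B = Lq/λ = 0.000398236/6.9 = 0.000057715
  W_B = Wq_B + 1/μ = 0.000057715 + 0.079365 = 0.07942

Since W_B = 0.07942 < W_A = 0.1316, Option B (multiple servers) has the shorter time in system.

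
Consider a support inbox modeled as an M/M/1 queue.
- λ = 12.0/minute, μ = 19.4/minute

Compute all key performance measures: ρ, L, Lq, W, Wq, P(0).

Step 1: ρ = λ/μ = 12.0/19.4 = 0.6186
Step 2: L = λ/(μ-λ) = 12.0/7.40 = 1.6216
Step 3: Lq = λ²/(μ(μ-λ)) = 144.00/(19.4×7.40) = 1.0031
Step 4: W = 1/(μ-λ) = 1/7.40 = 0.135135
Step 5: Wq = λ/(μ(μ-λ)) = 12.0/(19.4×7.40) = 0.08359
Step 6: P(0) = 1-ρ = 0.3814
Verify: L = λW = 12.0×0.135135 = 1.6216 ✔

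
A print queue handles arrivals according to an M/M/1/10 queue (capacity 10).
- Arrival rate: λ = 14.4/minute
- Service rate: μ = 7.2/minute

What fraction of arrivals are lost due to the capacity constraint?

ρ = λ/μ = 14.4/7.2 = 2.0000
P₀ = (1-ρ)/(1-ρ^(K+1)) = (1-2.0000)/(1-2.0000^11) = -1.0000/-2047.0000 = 0.0004885
P_K = P₀×ρ^K = 0.0004885 × 2.0000^10 = 0.0004885 × 1024.0000 = 0.5002
Blocking probability = 50.02%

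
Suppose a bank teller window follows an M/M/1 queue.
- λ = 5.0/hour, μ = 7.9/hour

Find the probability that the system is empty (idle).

ρ = λ/μ = 5.0/7.9 = 0.6329
P(0) = 1 - ρ = 1 - 0.6329 = 0.3671
The server is idle 36.71% of the time.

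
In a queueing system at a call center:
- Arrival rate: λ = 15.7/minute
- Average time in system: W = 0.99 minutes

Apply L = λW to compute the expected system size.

Little's Law: L = λW
L = 15.7 × 0.99 = 15.5430 calls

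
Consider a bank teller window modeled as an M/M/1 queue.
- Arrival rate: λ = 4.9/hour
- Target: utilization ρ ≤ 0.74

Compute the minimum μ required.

ρ = λ/μ, so μ = λ/ρ
μ ≥ 4.9/0.74 = 6.6216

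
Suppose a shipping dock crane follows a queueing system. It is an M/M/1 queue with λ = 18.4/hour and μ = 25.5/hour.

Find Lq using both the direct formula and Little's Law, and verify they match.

Method 1 (direct): Lq = λ²/(μ(μ-λ)) = 338.56/(25.5 × 7.10) = 1.8700

Method 2 (Little's Law):
W = 1/(μ-λ) = 1/7.10 = 0.14085
Wq = W - 1/μ = 0.14085 - 0.039216 = 0.10163
Lq = λWq = 18.4 × 0.10163 = 1.8700 ✔ (matches Method 1)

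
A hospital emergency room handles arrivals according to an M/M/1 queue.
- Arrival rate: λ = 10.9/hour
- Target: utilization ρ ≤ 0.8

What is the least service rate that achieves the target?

ρ = λ/μ, so μ = λ/ρ
μ ≥ 10.9/0.8 = 13.6250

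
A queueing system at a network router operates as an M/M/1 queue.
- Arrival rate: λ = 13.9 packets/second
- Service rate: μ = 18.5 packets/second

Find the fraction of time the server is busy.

Server utilization: ρ = λ/μ
ρ = 13.9/18.5 = 0.7514
The server is busy 75.14% of the time.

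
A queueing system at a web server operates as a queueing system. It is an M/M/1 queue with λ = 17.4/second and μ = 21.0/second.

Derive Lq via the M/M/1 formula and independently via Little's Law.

Method 1 (direct): Lq = λ²/(μ(μ-λ)) = 302.76/(21.0 × 3.60) = 4.0048

Method 2 (Little's Law):
W = 1/(μ-λ) = 1/3.60 = 0.27778
Wq = W - 1/μ = 0.27778 - 0.047619 = 0.23016
Lq = λWq = 17.4 × 0.23016 = 4.0048 ✔ (matches Method 1)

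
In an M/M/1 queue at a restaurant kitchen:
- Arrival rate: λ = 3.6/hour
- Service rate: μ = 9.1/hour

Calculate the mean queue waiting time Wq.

First, compute utilization: ρ = λ/μ = 3.6/9.1 = 0.3956
For M/M/1: Wq = λ/(μ(μ-λ))
Wq = 3.6/(9.1 × (9.1-3.6))
Wq = 3.6/(9.1 × 5.50)
Wq = 0.07193 hours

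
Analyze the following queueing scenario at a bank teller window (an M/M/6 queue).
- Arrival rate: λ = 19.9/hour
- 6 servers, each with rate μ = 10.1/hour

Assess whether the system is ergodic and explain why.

Stability requires ρ = λ/(cμ) < 1
ρ = 19.9/(6 × 10.1) = 19.9/60.60 = 0.3284
Since 0.3284 < 1, the system is STABLE.
The servers are busy 32.84% of the time.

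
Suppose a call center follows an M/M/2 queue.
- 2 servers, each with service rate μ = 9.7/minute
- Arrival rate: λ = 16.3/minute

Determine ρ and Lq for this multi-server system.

Traffic intensity: ρ = λ/(cμ) = 16.3/(2×9.7) = 0.8402
Since ρ = 0.8402 < 1, system is stable.
Offered load a = λ/μ = cρ = 16.3/9.7 = 1.6804
P₀ = [ Σₙ₌₀^1 aⁿ/n! + a^2/(2!(1-ρ)) ]⁻¹
Σ = a^0/0! + a^1/1! = 1.0000 + 1.6804 = 2.6804
a^2/(2!(1-ρ)) = 2.82379/(2 × 0.159794) = 8.8357
P₀ = 1/(2.6804 + 8.8357) = 0.08683
Lq = P₀·a^2·ρ / (2!(1-ρ)²) = 0.0868347 × 2.82379 × 0.840206 / (2 × 0.0255341) = 4.0342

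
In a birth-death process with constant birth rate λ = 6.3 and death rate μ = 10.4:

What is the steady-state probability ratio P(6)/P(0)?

For constant rates: P(n)/P(0) = (λ/μ)^n
P(6)/P(0) = (6.3/10.4)^6 = 0.60577^6 = 0.04941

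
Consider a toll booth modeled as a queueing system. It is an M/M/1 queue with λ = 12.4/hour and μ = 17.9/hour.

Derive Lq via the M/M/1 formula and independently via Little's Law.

Method 1 (direct): Lq = λ²/(μ(μ-λ)) = 153.76/(17.9 × 5.50) = 1.5618

Method 2 (Little's Law):
W = 1/(μ-λ) = 1/5.50 = 0.18182
Wq = W - 1/μ = 0.18182 - 0.055866 = 0.12595
Lq = λWq = 12.4 × 0.12595 = 1.5618 ✔ (matches Method 1)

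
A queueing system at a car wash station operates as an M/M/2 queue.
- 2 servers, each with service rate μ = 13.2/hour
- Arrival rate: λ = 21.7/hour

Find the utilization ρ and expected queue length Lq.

Traffic intensity: ρ = λ/(cμ) = 21.7/(2×13.2) = 0.8220
Since ρ = 0.8220 < 1, system is stable.
Offered load a = λ/μ = cρ = 21.7/13.2 = 1.6439
P₀ = [ Σₙ₌₀^1 aⁿ/n! + a^2/(2!(1-ρ)) ]⁻¹
Σ = a^0/0! + a^1/1! = 1.0000 + 1.6439 = 2.6439
a^2/(2!(1-ρ)) = 2.70254/(2 × 0.178030) = 7.5901
P₀ = 1/(2.6439 + 7.5901) = 0.09771
Lq = P₀·a^2·ρ / (2!(1-ρ)²) = 0.097713 × 2.7025 × 0.82197 / (2 × 0.031695) = 3.4242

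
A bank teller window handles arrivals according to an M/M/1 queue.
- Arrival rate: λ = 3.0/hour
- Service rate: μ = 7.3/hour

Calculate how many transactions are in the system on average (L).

ρ = λ/μ = 3.0/7.3 = 0.4110
For M/M/1: L = λ/(μ-λ)
L = 3.0/(7.3-3.0) = 3.0/4.30
L = 0.6977 transactions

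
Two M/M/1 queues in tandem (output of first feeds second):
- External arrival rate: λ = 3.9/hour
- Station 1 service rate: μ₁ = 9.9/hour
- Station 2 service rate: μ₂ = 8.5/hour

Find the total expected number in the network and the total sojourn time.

By Jackson's theorem, each station behaves as independent M/M/1.
Station 1: ρ₁ = 3.9/9.9 = 0.3939, L₁ = ρ₁/(1-ρ₁) = λ/(μ₁-λ) = 3.9/6.00 = 0.6500
Station 2: ρ₂ = 3.9/8.5 = 0.4588, L₂ = ρ₂/(1-ρ₂) = λ/(μ₂-λ) = 3.9/4.60 = 0.8478
Total: L = L₁ + L₂ = 0.6500 + 0.8478 = 1.4978
W = L/λ = 1.4978/3.9 = 0.3841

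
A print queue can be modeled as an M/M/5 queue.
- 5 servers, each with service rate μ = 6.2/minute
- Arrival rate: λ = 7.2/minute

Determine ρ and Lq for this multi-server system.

Traffic intensity: ρ = λ/(cμ) = 7.2/(5×6.2) = 0.2323
Since ρ = 0.2323 < 1, system is stable.
Offered load a = λ/μ = cρ = 7.2/6.2 = 1.1613
P₀ = [ Σₙ₌₀^4 aⁿ/n! + a^5/(5!(1-ρ)) ]⁻¹
Σ = a^0/0! + a^1/1! + a^2/2! + a^3/3! + a^4/4! = 1.0000 + 1.1613 + 0.6743 + 0.2610 + 0.07578 = 3.1724
a^5/(5!(1-ρ)) = 2.1120/(120 × 0.76774) = 0.02292
P₀ = 1/(3.1724 + 0.02292) = 0.3130
Lq = P₀·a^5·ρ / (5!(1-ρ)²) = 0.31296 × 2.1120 × 0.23226 / (120 × 0.58943) = 0.002170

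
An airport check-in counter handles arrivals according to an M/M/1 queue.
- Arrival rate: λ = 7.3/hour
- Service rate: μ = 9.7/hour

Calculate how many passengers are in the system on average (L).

ρ = λ/μ = 7.3/9.7 = 0.7526
For M/M/1: L = λ/(μ-λ)
L = 7.3/(9.7-7.3) = 7.3/2.40
L = 3.0417 passengers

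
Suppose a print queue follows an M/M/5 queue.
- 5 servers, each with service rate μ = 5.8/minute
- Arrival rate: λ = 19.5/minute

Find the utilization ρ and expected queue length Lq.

Traffic intensity: ρ = λ/(cμ) = 19.5/(5×5.8) = 0.6724
Since ρ = 0.6724 < 1, system is stable.
Offered load a = λ/μ = cρ = 19.5/5.8 = 3.3621
P₀ = [ Σₙ₌₀^4 aⁿ/n! + a^5/(5!(1-ρ)) ]⁻¹
Σ = a^0/0! + a^1/1! + a^2/2! + a^3/3! + a^4/4! = 1.00000 + 3.36207 + 5.65175 + 6.33386 + 5.32372 = 21.6714
a^5/(5!(1-ρ)) = 429.5692/(120 × 0.327586) = 10.9276
P₀ = 1/(21.6714 + 10.9276) = 0.03068
Lq = P₀·a^5·ρ / (5!(1-ρ)²) = 0.030676 × 429.5692 × 0.67241 / (120 × 0.10731) = 0.6881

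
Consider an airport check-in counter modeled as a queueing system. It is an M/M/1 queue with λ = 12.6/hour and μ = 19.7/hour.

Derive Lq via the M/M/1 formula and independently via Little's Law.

Method 1 (direct): Lq = λ²/(μ(μ-λ)) = 158.76/(19.7 × 7.10) = 1.1351

Method 2 (Little's Law):
W = 1/(μ-λ) = 1/7.10 = 0.140845
Wq = W - 1/μ = 0.140845 - 0.0507614 = 0.090084
Lq = λWq = 12.6 × 0.090084 = 1.1351 ✔ (matches Method 1)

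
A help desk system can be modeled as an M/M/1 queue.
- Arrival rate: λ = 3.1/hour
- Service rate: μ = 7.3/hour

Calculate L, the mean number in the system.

ρ = λ/μ = 3.1/7.3 = 0.4247
For M/M/1: L = λ/(μ-λ)
L = 3.1/(7.3-3.1) = 3.1/4.20
L = 0.7381 tickets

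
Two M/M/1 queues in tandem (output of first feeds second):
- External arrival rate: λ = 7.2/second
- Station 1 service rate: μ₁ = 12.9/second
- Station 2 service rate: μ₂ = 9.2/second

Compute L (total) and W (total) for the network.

By Jackson's theorem, each station behaves as independent M/M/1.
Station 1: ρ₁ = 7.2/12.9 = 0.5581, L₁ = ρ₁/(1-ρ₁) = λ/(μ₁-λ) = 7.2/5.70 = 1.2632
Station 2: ρ₂ = 7.2/9.2 = 0.7826, L₂ = ρ₂/(1-ρ₂) = λ/(μ₂-λ) = 7.2/2.00 = 3.6000
Total: L = L₁ + L₂ = 1.2632 + 3.6000 = 4.8632
W = L/λ = 4.8632/7.2 = 0.6754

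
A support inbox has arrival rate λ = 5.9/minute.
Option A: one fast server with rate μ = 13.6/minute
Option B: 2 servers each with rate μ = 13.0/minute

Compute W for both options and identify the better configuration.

Option A: single server μ = 13.6 (M/M/1)
  ρ_A = 5.9/13.6 = 0.4338
  W_A = 1/(μ-λ) = 1/(13.6-5.9) = 1/7.70 = 0.1299

Option B: 2 servers μ = 13.0 (M/M/2)
  ρ_B = λ/(cμ) = 5.9/(2×13.0) = 0.2269
  Offered load a = λ/μ = cρ = 5.9/13.0 = 0.4538
  P₀ = [ Σₙ₌₀^1 aⁿ/n! + a^2/(2!(1-ρ)) ]⁻¹
  Σ = a^0/0! + a^1/1! = 1.0000 + 0.4538 = 1.4538
  a^2/(2!(1-ρ)) = 0.2060/(2 × 0.7731) = 0.1332
  P₀ = 1/(1.4538 + 0.1332) = 0.6301
  Lq = P₀·a^2·ρ / (2!(1-ρ)²) = 0.6301 × 0.2060 × 0.2269 / (2 × 0.5976) = 0.02464
  Wq_B = Lq/λ = 0.02464/5.9 = 0.004176
  W_B = Wq_B + 1/μ = 0.004176 + 0.07692 = 0.08110

Since W_B = 0.08110 < W_A = 0.1299, Option B (multiple servers) has the shorter time in system.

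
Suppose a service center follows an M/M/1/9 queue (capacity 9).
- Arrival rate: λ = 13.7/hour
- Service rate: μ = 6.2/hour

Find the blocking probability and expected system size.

ρ = λ/μ = 13.7/6.2 = 2.209677
P₀ = (1-ρ)/(1-ρ^(K+1)) = (1-2.209677)/(1-2.209677^10) = -1.2097/-2774.1595 = 0.0004361
P_K = P₀×ρ^K = 0.00043605 × 2.209677^9 = 0.00043605 × 1255.9118 = 0.5476
Blocking probability P_9 = 0.5476 (54.76%)
L = ρ[1 - (K+1)ρ^K + Kρ^(K+1)] / [(1-ρ)(1-ρ^(K+1))]
L = 2.209677 × (1 - 10×1255.9118 + 9×2775.1595) / ((1 - 2.209677) × (1 - 2775.1595)) = 8.1769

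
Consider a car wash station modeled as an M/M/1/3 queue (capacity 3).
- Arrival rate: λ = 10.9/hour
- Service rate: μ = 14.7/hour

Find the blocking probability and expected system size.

ρ = λ/μ = 10.9/14.7 = 0.7415
P₀ = (1-ρ)/(1-ρ^(K+1)) = (1-0.7415)/(1-0.7415^4) = 0.2585/0.6977 = 0.3705
P_K = P₀×ρ^K = 0.3705 × 0.7415^3 = 0.3705 × 0.4077 = 0.1511
Blocking probability P_3 = 0.1511 (15.11%)
L = ρ[1 - (K+1)ρ^K + Kρ^(K+1)] / [(1-ρ)(1-ρ^(K+1))]
L = 0.7415 × (1 - 4×0.40769 + 3×0.30230) / ((1 - 0.7415) × (1 - 0.30230)) = 1.1353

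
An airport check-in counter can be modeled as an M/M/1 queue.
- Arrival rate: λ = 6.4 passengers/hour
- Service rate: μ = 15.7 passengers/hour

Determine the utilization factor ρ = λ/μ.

Server utilization: ρ = λ/μ
ρ = 6.4/15.7 = 0.4076
The server is busy 40.76% of the time.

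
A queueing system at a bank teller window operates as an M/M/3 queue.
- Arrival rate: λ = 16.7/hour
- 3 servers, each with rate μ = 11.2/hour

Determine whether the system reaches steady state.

Stability requires ρ = λ/(cμ) < 1
ρ = 16.7/(3 × 11.2) = 16.7/33.60 = 0.4970
Since 0.4970 < 1, the system is STABLE.
The servers are busy 49.70% of the time.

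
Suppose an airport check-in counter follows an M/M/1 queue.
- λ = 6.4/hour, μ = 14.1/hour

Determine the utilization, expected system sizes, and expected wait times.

Step 1: ρ = λ/μ = 6.4/14.1 = 0.4539
Step 2: L = λ/(μ-λ) = 6.4/7.70 = 0.8312
Step 3: Lq = λ²/(μ(μ-λ)) = 40.96/(14.1×7.70) = 0.3773
Step 4: W = 1/(μ-λ) = 1/7.70 = 0.12987
Step 5: Wq = λ/(μ(μ-λ)) = 6.4/(14.1×7.70) = 0.05895
Step 6: P(0) = 1-ρ = 0.5461
Verify: L = λW = 6.4×0.12987 = 0.8312 ✔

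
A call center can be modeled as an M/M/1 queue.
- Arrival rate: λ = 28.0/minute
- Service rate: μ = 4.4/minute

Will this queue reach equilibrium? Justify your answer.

Stability requires ρ = λ/(cμ) < 1
ρ = 28.0/(1 × 4.4) = 28.0/4.40 = 6.3636
Since 6.3636 ≥ 1, the system is UNSTABLE.
Queue grows without bound. Need μ > λ = 28.0.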